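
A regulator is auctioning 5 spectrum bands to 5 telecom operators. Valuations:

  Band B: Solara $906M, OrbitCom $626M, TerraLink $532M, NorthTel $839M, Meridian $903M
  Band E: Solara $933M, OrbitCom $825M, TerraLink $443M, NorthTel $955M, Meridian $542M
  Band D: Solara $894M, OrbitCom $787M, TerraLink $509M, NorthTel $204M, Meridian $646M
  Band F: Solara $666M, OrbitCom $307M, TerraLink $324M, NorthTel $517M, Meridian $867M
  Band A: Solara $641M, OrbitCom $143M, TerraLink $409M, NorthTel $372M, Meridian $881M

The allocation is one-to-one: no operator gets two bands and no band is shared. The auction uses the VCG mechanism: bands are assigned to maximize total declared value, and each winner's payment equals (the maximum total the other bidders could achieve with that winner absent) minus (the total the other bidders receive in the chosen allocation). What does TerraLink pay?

TerraLink pays $14M.

Efficient allocation: Solara→Band B ($906M), OrbitCom→Band D ($787M), TerraLink→Band A ($409M), NorthTel→Band E ($955M), Meridian→Band F ($867M); total welfare W = $3924M.
TerraLink receives Band A at value $409M, so the others get W − 409 = $3515M.
Without TerraLink: best allocation of the remaining 4 bidders over all 5 bands is Solara→Band B ($906M), OrbitCom→Band D ($787M), NorthTel→Band E ($955M), Meridian→Band A ($881M), total $3529M.
VCG payment = (others' best without TerraLink) − (others' welfare with TerraLink) = 3529 − 3515 = $14M.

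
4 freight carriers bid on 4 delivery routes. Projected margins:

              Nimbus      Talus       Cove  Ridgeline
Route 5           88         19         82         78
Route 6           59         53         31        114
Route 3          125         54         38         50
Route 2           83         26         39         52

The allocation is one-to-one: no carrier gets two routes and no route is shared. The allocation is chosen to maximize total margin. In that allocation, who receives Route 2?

Talus receives Route 2.

Treat this as an assignment problem: match each carrier to one route.
Optimal: Nimbus→Route 3 ($125k), Talus→Route 2 ($26k), Cove→Route 5 ($82k), Ridgeline→Route 6 ($114k) — total 125+26+82+114 = $347k.
Every other assignment is strictly worse.
Talus's own top route is Route 3 ($54k), but forcing Talus→Route 3 and reassigning the rest optimally gives only $333k — worse by 14.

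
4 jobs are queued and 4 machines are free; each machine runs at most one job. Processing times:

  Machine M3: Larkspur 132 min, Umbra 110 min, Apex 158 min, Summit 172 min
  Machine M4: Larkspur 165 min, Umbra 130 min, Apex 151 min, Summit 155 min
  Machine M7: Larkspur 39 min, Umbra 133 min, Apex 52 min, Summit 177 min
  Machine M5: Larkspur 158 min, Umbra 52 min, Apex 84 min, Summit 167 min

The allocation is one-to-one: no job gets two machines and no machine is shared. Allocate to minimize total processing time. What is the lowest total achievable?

Optimal: Larkspur→Machine M7 (39 min), Umbra→Machine M3 (110 min), Apex→Machine M5 (84 min), Summit→Machine M4 (155 min) — total 39+110+84+155 = 388 min.
Checked against all permutations: 388 min is optimal.

Minimum total: 388 min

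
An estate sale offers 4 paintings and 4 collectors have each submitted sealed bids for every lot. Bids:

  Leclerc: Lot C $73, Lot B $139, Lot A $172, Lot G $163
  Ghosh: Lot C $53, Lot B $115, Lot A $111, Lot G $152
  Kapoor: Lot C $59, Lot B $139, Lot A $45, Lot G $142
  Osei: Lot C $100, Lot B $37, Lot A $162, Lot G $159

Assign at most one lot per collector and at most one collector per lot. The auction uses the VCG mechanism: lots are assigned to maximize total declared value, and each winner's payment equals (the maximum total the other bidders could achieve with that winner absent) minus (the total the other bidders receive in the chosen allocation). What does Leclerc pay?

Leclerc pays $62.

Efficient allocation: Leclerc→Lot A ($172), Ghosh→Lot G ($152), Kapoor→Lot B ($139), Osei→Lot C ($100); total welfare W = $563.
Leclerc receives Lot A at value $172, so the others get W − 172 = $391.
Without Leclerc: best allocation of the remaining 3 bidders over all 4 lots is Ghosh→Lot G ($152), Kapoor→Lot B ($139), Osei→Lot A ($162), total $453.
VCG payment = (others' best without Leclerc) − (others' welfare with Leclerc) = 453 − 391 = $62.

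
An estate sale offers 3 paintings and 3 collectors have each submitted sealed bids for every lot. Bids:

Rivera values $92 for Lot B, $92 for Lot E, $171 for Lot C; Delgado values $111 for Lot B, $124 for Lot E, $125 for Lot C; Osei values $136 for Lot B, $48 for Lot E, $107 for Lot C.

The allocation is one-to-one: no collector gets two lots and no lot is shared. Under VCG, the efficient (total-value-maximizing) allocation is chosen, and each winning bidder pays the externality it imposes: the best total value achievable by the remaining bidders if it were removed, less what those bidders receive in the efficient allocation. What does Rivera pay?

Rivera pays $1.

Efficient allocation: Rivera→Lot C ($171), Delgado→Lot E ($124), Osei→Lot B ($136); total welfare W = $431.
Rivera receives Lot C at value $171, so the others get W − 171 = $260.
Without Rivera: best allocation of the remaining 2 bidders over all 3 lots is Delgado→Lot C ($125), Osei→Lot B ($136), total $261.
VCG payment = (others' best without Rivera) − (others' welfare with Rivera) = 261 − 260 = $1.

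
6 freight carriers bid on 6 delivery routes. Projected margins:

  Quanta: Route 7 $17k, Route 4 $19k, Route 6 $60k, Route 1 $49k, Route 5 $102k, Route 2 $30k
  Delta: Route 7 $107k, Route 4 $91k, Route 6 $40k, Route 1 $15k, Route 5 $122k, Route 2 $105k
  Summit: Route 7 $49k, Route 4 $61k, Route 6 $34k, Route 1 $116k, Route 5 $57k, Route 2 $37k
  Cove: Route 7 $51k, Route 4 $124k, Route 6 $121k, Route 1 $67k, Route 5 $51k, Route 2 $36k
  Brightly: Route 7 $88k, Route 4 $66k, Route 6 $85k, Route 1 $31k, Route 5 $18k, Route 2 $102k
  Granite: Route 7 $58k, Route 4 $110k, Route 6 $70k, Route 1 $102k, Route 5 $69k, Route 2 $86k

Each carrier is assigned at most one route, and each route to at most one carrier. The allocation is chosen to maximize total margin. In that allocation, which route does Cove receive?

Optimal: Quanta→Route 5 ($102k), Delta→Route 7 ($107k), Summit→Route 1 ($116k), Cove→Route 6 ($121k), Brightly→Route 2 ($102k), Granite→Route 4 ($110k) — total 102+107+116+121+102+110 = $658k.
Max-entry greedy (repeatedly take the single best remaining cell) gives $551k, worse by 107.
Next-best assignment: Quanta→Route 5, Delta→Route 2, Summit→Route 1, Cove→Route 6, Brightly→Route 7, Granite→Route 4 = $642k.
Cove's own top route is Route 4 ($124k), but forcing Cove→Route 4 and reassigning the rest optimally gives only $621k — worse by 37.

Cove receives Route 6.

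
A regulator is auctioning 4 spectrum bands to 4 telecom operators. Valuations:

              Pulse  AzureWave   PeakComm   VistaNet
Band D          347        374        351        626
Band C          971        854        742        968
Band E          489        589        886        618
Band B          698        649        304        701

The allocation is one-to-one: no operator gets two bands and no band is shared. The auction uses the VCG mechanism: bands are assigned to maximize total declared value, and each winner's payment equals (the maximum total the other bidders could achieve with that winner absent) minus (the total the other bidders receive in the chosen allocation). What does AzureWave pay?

AzureWave pays $75M.

Efficient allocation: Pulse→Band C ($971M), AzureWave→Band B ($649M), PeakComm→Band E ($886M), VistaNet→Band D ($626M); total welfare W = $3132M.
AzureWave receives Band B at value $649M, so the others get W − 649 = $2483M.
Without AzureWave: best allocation of the remaining 3 bidders over all 4 bands is Pulse→Band C ($971M), PeakComm→Band E ($886M), VistaNet→Band B ($701M), total $2558M.
VCG payment = (others' best without AzureWave) − (others' welfare with AzureWave) = 2558 − 2483 = $75M.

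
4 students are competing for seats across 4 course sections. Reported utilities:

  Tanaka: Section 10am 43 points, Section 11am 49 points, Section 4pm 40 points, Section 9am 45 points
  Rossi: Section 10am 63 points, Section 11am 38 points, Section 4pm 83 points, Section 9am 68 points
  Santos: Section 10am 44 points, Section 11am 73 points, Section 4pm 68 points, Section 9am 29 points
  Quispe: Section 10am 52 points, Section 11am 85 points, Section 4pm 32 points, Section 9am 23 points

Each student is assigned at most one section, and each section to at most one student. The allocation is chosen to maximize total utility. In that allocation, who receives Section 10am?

Tanaka receives Section 10am.

This is the linear assignment problem.
Optimal: Tanaka→Section 10am (43 points), Rossi→Section 9am (68 points), Santos→Section 4pm (68 points), Quispe→Section 11am (85 points) — total 43+68+68+85 = 264 points.
Column-greedy (each section in turn goes to its best remaining student) gives 261 points, worse by 3.
Swapping Rossi↔Santos (Rossi→Section 4pm 83 points, Santos→Section 9am 29 points) loses 24.
Every other assignment is strictly worse.
Tanaka's own top section is Section 11am (49 points), but forcing Tanaka→Section 11am and reassigning the rest optimally gives only 237 points — worse by 27.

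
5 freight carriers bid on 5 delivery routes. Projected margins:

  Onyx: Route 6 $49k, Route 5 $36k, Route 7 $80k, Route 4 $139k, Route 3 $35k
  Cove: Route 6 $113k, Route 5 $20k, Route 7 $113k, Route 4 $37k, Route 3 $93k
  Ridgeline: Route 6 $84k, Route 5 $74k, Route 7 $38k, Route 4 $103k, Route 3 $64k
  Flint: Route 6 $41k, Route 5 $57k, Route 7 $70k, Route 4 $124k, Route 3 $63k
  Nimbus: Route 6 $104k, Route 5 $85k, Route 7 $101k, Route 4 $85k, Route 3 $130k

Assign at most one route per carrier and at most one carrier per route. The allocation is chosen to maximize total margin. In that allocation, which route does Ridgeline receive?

Ridgeline receives Route 5.

Treat this as an assignment problem: match each carrier to one route.
Optimal: Onyx→Route 4 ($139k), Cove→Route 6 ($113k), Ridgeline→Route 5 ($74k), Flint→Route 7 ($70k), Nimbus→Route 3 ($130k) — total 139+113+74+70+130 = $526k.
Column-greedy (each route in turn goes to its best remaining carrier) gives $466k, worse by 60.
Every other assignment is strictly worse.
Ridgeline's own top route is Route 4 ($103k), but forcing Ridgeline→Route 4 and reassigning the rest optimally gives only $483k — worse by 43.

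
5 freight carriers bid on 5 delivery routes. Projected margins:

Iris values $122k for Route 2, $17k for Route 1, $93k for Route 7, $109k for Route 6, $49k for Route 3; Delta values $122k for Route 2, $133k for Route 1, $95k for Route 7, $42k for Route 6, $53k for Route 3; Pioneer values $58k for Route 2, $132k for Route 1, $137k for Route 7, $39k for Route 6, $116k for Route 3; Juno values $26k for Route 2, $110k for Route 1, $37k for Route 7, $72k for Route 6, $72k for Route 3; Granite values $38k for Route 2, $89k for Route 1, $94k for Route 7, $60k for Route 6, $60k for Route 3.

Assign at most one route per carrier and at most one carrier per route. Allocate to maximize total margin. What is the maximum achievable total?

This is the linear assignment problem.
Optimal: Iris→Route 6 ($109k), Delta→Route 2 ($122k), Pioneer→Route 3 ($116k), Juno→Route 1 ($110k), Granite→Route 7 ($94k) — total 109+122+116+110+94 = $551k.
Row-greedy (each carrier in turn takes its best remaining route) gives $524k, worse by 27.
Next-best assignment: Iris→Route 6, Delta→Route 2, Pioneer→Route 7, Juno→Route 1, Granite→Route 3 = $538k.
Swapping Pioneer↔Juno (Pioneer→Route 1 $132k, Juno→Route 3 $72k) loses 22.
Checked against all permutations: $551k is optimal.

Max total: $551k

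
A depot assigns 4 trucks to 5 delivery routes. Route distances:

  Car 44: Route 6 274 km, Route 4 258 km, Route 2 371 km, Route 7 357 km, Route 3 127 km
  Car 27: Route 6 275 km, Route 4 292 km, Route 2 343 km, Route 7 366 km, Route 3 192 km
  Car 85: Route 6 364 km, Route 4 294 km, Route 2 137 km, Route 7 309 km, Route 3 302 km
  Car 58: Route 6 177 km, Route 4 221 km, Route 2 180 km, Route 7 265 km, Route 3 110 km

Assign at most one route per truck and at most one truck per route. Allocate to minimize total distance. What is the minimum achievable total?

Minimum total: 733 km

Optimal: Car 44→Route 3 (127 km), Car 27→Route 4 (292 km), Car 85→Route 2 (137 km), Car 58→Route 6 (177 km) — total 127+292+137+177 = 733 km.
Row-greedy (each truck in turn takes its cheapest remaining route) gives 760 km, worse by 27.
Checked against all permutations: 733 km is optimal.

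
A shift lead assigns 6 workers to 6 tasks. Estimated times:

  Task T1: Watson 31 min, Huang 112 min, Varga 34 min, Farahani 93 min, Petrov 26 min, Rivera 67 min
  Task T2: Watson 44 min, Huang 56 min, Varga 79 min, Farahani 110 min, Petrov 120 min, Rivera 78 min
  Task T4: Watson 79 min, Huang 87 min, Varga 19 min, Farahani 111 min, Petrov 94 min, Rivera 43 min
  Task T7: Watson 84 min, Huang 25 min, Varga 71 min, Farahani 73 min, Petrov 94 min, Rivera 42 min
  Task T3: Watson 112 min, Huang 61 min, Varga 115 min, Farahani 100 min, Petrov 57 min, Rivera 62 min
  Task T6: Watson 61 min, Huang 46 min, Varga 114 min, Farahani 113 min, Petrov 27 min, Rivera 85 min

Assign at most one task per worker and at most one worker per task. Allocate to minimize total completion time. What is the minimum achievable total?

Min total: 268 min

Treat this as an assignment problem: match each worker to one task.
Optimal: Watson→Task T1 (31 min), Huang→Task T2 (56 min), Varga→Task T4 (19 min), Farahani→Task T7 (73 min), Petrov→Task T6 (27 min), Rivera→Task T3 (62 min) — total 31+56+19+73+27+62 = 268 min.
Column-greedy (each task in turn goes to its cheapest remaining worker) gives 289 min, worse by 21.
Next-best assignment: Watson→Task T2, Huang→Task T7, Varga→Task T4, Farahani→Task T1, Petrov→Task T6, Rivera→Task T3 = 270 min.
No other one-to-one assignment undercuts 268 min.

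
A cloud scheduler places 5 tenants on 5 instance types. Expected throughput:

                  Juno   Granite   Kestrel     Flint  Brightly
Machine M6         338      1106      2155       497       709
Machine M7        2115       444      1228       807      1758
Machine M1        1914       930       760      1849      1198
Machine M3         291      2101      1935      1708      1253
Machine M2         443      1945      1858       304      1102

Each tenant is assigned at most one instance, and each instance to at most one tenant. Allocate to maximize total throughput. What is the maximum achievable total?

Maximum total: 9480 ops/s

Optimal: Juno→Machine M1 (1914 ops/s), Granite→Machine M2 (1945 ops/s), Kestrel→Machine M6 (2155 ops/s), Flint→Machine M3 (1708 ops/s), Brightly→Machine M7 (1758 ops/s) — total 1914+1945+2155+1708+1758 = 9480 ops/s.
Row-greedy (each tenant in turn takes its best remaining instance) gives 9322 ops/s, worse by 158.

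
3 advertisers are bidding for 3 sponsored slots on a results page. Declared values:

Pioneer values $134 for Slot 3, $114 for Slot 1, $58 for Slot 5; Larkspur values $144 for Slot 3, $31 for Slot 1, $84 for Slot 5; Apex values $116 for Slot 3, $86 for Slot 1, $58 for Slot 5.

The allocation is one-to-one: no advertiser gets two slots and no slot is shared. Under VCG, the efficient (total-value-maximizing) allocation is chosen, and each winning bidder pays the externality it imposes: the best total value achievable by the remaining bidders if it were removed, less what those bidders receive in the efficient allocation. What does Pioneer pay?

Pioneer pays $28.

Efficient allocation: Pioneer→Slot 1 ($114), Larkspur→Slot 3 ($144), Apex→Slot 5 ($58); total welfare W = $316.
Pioneer receives Slot 1 at value $114, so the others get W − 114 = $202.
Without Pioneer: best allocation of the remaining 2 bidders over all 3 slots is Larkspur→Slot 3 ($144), Apex→Slot 1 ($86), total $230.
VCG payment = (others' best without Pioneer) − (others' welfare with Pioneer) = 230 − 202 = $28.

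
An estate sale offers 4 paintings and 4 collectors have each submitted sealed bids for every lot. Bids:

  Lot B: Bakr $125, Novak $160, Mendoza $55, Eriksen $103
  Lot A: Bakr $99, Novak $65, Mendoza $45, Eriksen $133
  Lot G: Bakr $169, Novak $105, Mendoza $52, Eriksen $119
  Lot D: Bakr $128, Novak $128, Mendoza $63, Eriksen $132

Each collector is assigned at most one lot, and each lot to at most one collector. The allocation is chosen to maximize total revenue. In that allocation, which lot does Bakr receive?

This is the linear assignment problem.
Optimal: Bakr→Lot G ($169), Novak→Lot B ($160), Mendoza→Lot D ($63), Eriksen→Lot A ($133) — total 169+160+63+133 = $525.
Every other assignment is strictly worse.

Bakr receives Lot G.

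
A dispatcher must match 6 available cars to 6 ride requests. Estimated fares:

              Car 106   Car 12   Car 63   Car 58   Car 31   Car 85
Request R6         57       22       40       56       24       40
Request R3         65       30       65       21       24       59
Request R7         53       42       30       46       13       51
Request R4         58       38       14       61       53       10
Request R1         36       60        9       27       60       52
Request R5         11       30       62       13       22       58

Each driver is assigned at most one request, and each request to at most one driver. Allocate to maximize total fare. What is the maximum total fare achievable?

Treat this as an assignment problem: match each driver to one request.
Optimal: Car 106→Request R3 ($65), Car 12→Request R1 ($60), Car 63→Request R5 ($62), Car 58→Request R6 ($56), Car 31→Request R4 ($53), Car 85→Request R7 ($51) — total 65+60+62+56+53+51 = $347.
Max-entry greedy (repeatedly take the single best remaining cell) gives $323, worse by 24.
Next-best assignment: Car 106→Request R7, Car 12→Request R1, Car 63→Request R3, Car 58→Request R6, Car 31→Request R4, Car 85→Request R5 = $345.

Max total: $347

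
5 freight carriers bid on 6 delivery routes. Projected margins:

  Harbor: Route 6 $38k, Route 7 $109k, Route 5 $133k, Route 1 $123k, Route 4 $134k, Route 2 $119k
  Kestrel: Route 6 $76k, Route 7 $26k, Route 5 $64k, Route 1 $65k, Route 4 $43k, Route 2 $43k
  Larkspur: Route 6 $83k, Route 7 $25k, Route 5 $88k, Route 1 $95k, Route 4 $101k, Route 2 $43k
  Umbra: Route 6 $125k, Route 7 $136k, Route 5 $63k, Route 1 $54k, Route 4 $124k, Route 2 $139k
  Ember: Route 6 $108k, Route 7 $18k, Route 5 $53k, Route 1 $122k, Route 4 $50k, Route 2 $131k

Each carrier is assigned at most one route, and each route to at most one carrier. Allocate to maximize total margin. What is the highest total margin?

Maximum total: $577k

Optimal: Harbor→Route 5 ($133k), Kestrel→Route 6 ($76k), Larkspur→Route 4 ($101k), Umbra→Route 7 ($136k), Ember→Route 2 ($131k) — total 133+76+101+136+131 = $577k.
Column-greedy (each route in turn goes to its best remaining carrier) gives $487k, worse by 90.
Swapping Larkspur↔Ember (Larkspur→Route 2 $43k, Ember→Route 4 $50k) loses 139.
Every other assignment is strictly worse.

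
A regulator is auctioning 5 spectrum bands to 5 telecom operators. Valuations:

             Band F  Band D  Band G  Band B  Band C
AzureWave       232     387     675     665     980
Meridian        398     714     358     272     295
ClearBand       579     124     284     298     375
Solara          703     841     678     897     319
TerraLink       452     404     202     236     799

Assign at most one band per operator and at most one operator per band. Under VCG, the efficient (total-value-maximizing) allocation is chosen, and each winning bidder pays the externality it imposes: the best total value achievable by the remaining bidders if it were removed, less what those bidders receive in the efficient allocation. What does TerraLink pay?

Efficient allocation: AzureWave→Band G ($675M), Meridian→Band D ($714M), ClearBand→Band F ($579M), Solara→Band B ($897M), TerraLink→Band C ($799M); total welfare W = $3664M.
TerraLink receives Band C at value $799M, so the others get W − 799 = $2865M.
Without TerraLink: best allocation of the remaining 4 bidders over all 5 bands is AzureWave→Band C ($980M), Meridian→Band D ($714M), ClearBand→Band F ($579M), Solara→Band B ($897M), total $3170M.
VCG payment = (others' best without TerraLink) − (others' welfare with TerraLink) = 3170 − 2865 = $305M.

TerraLink pays $305M.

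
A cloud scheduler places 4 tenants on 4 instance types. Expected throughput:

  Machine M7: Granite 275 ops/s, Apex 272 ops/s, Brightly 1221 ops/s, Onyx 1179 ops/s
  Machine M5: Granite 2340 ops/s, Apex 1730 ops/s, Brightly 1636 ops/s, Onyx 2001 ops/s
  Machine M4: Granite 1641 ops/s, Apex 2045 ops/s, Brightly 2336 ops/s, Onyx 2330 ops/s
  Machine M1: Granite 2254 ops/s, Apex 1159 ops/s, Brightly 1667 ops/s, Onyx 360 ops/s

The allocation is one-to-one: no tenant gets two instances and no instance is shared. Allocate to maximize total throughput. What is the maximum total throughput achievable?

Optimal: Granite→Machine M1 (2254 ops/s), Apex→Machine M5 (1730 ops/s), Brightly→Machine M7 (1221 ops/s), Onyx→Machine M4 (2330 ops/s) — total 2254+1730+1221+2330 = 7535 ops/s.

Maximum total: 7535 ops/s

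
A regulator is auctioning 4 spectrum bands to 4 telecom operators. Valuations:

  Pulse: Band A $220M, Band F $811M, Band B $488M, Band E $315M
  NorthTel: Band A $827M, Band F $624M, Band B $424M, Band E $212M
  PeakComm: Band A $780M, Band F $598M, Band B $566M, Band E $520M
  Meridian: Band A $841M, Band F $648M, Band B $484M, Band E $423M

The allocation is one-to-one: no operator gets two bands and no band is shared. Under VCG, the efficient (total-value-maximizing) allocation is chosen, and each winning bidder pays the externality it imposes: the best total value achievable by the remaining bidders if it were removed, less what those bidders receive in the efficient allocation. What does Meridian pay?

Efficient allocation: Pulse→Band F ($811M), NorthTel→Band A ($827M), PeakComm→Band E ($520M), Meridian→Band B ($484M); total welfare W = $2642M.
Meridian receives Band B at value $484M, so the others get W − 484 = $2158M.
Without Meridian: best allocation of the remaining 3 bidders over all 4 bands is Pulse→Band F ($811M), NorthTel→Band A ($827M), PeakComm→Band B ($566M), total $2204M.
VCG payment = (others' best without Meridian) − (others' welfare with Meridian) = 2204 − 2158 = $46M.

Meridian pays $46M.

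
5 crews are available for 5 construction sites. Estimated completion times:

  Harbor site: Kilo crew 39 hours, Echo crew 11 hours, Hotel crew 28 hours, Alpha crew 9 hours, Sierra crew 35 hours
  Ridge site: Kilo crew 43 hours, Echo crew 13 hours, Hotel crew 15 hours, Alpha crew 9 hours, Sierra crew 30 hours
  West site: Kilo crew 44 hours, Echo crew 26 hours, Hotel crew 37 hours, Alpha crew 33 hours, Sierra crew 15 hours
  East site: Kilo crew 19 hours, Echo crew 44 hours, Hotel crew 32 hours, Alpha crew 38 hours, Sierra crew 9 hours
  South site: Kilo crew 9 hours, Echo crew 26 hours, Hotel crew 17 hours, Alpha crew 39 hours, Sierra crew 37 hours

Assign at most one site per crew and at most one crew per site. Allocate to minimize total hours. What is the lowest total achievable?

Min total: 68 hours

Optimal: Kilo crew→South site (9 hours), Echo crew→West site (26 hours), Hotel crew→Ridge site (15 hours), Alpha crew→Harbor site (9 hours), Sierra crew→East site (9 hours) — total 9+26+15+9+9 = 68 hours.
Row-greedy (each crew in turn takes its cheapest remaining site) gives 77 hours, worse by 9.
Checked against all permutations: 68 hours is optimal.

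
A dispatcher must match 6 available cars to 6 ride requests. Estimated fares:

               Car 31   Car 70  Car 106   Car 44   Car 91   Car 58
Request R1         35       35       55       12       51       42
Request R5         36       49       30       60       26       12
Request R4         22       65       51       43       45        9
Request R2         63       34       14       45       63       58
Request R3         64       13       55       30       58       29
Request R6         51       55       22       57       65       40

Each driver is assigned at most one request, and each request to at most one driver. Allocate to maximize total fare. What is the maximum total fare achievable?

Optimal: Car 31→Request R3 ($64), Car 70→Request R4 ($65), Car 106→Request R1 ($55), Car 44→Request R5 ($60), Car 91→Request R6 ($65), Car 58→Request R2 ($58) — total 64+65+55+60+65+58 = $367.
Column-greedy (each request in turn goes to its best remaining driver) gives $341, worse by 26.
Next-best assignment: Car 31→Request R2, Car 70→Request R4, Car 106→Request R3, Car 44→Request R5, Car 91→Request R6, Car 58→Request R1 = $350.

Max total: $367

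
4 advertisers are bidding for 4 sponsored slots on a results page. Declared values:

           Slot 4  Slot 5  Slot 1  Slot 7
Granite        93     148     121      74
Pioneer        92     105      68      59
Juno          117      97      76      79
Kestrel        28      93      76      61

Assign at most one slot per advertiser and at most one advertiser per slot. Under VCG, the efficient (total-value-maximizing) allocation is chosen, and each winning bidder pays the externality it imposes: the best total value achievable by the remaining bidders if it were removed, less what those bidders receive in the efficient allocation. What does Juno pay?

Efficient allocation: Granite→Slot 1 ($121), Pioneer→Slot 5 ($105), Juno→Slot 4 ($117), Kestrel→Slot 7 ($61); total welfare W = $404.
Juno receives Slot 4 at value $117, so the others get W − 117 = $287.
Without Juno: best allocation of the remaining 3 bidders over all 4 slots is Granite→Slot 5 ($148), Pioneer→Slot 4 ($92), Kestrel→Slot 1 ($76), total $316.
VCG payment = (others' best without Juno) − (others' welfare with Juno) = 316 − 287 = $29.

Juno pays $29.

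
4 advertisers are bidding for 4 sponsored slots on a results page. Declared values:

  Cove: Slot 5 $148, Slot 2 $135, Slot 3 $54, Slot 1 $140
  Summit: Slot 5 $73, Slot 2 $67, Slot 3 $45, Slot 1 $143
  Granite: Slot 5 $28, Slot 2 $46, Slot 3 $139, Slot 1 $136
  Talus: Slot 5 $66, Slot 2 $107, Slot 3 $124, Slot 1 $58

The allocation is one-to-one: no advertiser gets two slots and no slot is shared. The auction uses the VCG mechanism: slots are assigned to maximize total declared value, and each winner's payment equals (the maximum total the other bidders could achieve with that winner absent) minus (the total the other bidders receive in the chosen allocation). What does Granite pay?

Granite pays $17.

Efficient allocation: Cove→Slot 5 ($148), Summit→Slot 1 ($143), Granite→Slot 3 ($139), Talus→Slot 2 ($107); total welfare W = $537.
Granite receives Slot 3 at value $139, so the others get W − 139 = $398.
Without Granite: best allocation of the remaining 3 bidders over all 4 slots is Cove→Slot 5 ($148), Summit→Slot 1 ($143), Talus→Slot 3 ($124), total $415.
VCG payment = (others' best without Granite) − (others' welfare with Granite) = 415 − 398 = $17.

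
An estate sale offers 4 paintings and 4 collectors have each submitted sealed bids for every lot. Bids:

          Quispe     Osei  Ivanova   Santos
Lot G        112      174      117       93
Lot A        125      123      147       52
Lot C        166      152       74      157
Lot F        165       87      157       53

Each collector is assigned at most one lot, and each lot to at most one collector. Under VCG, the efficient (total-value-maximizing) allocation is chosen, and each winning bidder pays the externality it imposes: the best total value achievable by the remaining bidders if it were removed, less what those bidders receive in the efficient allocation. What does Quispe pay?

Efficient allocation: Quispe→Lot F ($165), Osei→Lot G ($174), Ivanova→Lot A ($147), Santos→Lot C ($157); total welfare W = $643.
Quispe receives Lot F at value $165, so the others get W − 165 = $478.
Without Quispe: best allocation of the remaining 3 bidders over all 4 lots is Osei→Lot G ($174), Ivanova→Lot F ($157), Santos→Lot C ($157), total $488.
VCG payment = (others' best without Quispe) − (others' welfare with Quispe) = 488 − 478 = $10.

Quispe pays $10.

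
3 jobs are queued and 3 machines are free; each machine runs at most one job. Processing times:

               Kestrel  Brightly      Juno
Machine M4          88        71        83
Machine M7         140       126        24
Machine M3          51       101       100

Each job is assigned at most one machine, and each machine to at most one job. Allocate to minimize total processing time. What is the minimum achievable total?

This is the linear assignment problem.
Optimal: Kestrel→Machine M3 (51 min), Brightly→Machine M4 (71 min), Juno→Machine M7 (24 min) — total 51+71+24 = 146 min.
No other one-to-one assignment undercuts 146 min.

Minimum total: 146 min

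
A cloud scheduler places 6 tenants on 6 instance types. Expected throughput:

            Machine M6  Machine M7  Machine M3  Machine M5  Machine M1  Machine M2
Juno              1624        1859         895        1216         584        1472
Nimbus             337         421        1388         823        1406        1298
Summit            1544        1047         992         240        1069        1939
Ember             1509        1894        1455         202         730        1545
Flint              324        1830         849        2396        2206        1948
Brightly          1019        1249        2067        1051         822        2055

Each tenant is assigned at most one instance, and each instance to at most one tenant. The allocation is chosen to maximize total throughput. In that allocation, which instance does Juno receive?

Optimal: Juno→Machine M6 (1624 ops/s), Nimbus→Machine M1 (1406 ops/s), Summit→Machine M2 (1939 ops/s), Ember→Machine M7 (1894 ops/s), Flint→Machine M5 (2396 ops/s), Brightly→Machine M3 (2067 ops/s) — total 1624+1406+1939+1894+2396+2067 = 11326 ops/s.
Row-greedy (each tenant in turn takes its best remaining instance) gives 11176 ops/s, worse by 150.
Next-best assignment: Juno→Machine M7, Nimbus→Machine M1, Summit→Machine M2, Ember→Machine M6, Flint→Machine M5, Brightly→Machine M3 = 11176 ops/s.
Swapping Summit↔Flint (Summit→Machine M5 240 ops/s, Flint→Machine M2 1948 ops/s) loses 2147.
Juno's own top instance is Machine M7 (1859 ops/s), but forcing Juno→Machine M7 and reassigning the rest optimally gives only 11176 ops/s — worse by 150.

Juno receives Machine M6.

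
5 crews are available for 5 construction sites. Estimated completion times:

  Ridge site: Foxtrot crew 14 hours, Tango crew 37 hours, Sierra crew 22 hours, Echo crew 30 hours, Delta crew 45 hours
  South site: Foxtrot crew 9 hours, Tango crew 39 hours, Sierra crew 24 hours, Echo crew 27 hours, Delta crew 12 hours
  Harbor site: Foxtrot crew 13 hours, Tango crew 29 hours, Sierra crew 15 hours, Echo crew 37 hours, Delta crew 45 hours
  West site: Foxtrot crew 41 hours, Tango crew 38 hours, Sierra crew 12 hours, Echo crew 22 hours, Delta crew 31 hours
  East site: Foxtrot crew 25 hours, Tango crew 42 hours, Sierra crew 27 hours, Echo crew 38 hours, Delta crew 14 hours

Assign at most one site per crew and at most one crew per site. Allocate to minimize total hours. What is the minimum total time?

Optimal: Foxtrot crew→South site (9 hours), Tango crew→Harbor site (29 hours), Sierra crew→West site (12 hours), Echo crew→Ridge site (30 hours), Delta crew→East site (14 hours) — total 9+29+12+30+14 = 94 hours.
Column-greedy (each site in turn goes to its cheapest remaining crew) gives 105 hours, worse by 11.

Minimum total: 94 hours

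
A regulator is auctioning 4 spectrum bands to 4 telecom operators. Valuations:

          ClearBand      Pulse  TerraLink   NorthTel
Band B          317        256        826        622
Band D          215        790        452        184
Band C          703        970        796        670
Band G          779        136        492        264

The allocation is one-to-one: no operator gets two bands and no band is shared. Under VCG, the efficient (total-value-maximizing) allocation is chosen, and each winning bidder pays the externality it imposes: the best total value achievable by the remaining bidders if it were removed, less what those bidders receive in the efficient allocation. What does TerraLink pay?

Efficient allocation: ClearBand→Band G ($779M), Pulse→Band D ($790M), TerraLink→Band B ($826M), NorthTel→Band C ($670M); total welfare W = $3065M.
TerraLink receives Band B at value $826M, so the others get W − 826 = $2239M.
Without TerraLink: best allocation of the remaining 3 bidders over all 4 bands is ClearBand→Band G ($779M), Pulse→Band C ($970M), NorthTel→Band B ($622M), total $2371M.
VCG payment = (others' best without TerraLink) − (others' welfare with TerraLink) = 2371 − 2239 = $132M.

TerraLink pays $132M.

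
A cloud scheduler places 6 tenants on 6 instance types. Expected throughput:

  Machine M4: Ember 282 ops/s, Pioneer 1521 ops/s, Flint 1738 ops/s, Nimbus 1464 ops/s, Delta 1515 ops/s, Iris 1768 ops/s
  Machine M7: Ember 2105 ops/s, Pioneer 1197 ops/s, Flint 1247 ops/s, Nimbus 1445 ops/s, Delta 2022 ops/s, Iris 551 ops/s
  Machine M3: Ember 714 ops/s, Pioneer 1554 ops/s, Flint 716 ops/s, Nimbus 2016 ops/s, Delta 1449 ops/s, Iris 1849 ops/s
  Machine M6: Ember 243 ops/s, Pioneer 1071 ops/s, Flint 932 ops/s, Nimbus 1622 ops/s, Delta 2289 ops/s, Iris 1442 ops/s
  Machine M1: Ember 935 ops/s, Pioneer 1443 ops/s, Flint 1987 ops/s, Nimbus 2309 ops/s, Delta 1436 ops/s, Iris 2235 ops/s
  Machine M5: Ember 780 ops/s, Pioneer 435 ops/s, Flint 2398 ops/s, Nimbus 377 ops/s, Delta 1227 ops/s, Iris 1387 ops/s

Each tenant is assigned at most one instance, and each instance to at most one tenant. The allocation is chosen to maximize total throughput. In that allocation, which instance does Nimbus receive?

Nimbus receives Machine M3.

Optimal: Ember→Machine M7 (2105 ops/s), Pioneer→Machine M4 (1521 ops/s), Flint→Machine M5 (2398 ops/s), Nimbus→Machine M3 (2016 ops/s), Delta→Machine M6 (2289 ops/s), Iris→Machine M1 (2235 ops/s) — total 2105+1521+2398+2016+2289+2235 = 12564 ops/s.
Column-greedy (each instance in turn goes to its best remaining tenant) gives 10600 ops/s, worse by 1964.
Swapping Iris↔Nimbus (Iris→Machine M3 1849 ops/s, Nimbus→Machine M1 2309 ops/s) loses 93.
Nimbus's own top instance is Machine M1 (2309 ops/s), but forcing Nimbus→Machine M1 and reassigning the rest optimally gives only 12471 ops/s — worse by 93.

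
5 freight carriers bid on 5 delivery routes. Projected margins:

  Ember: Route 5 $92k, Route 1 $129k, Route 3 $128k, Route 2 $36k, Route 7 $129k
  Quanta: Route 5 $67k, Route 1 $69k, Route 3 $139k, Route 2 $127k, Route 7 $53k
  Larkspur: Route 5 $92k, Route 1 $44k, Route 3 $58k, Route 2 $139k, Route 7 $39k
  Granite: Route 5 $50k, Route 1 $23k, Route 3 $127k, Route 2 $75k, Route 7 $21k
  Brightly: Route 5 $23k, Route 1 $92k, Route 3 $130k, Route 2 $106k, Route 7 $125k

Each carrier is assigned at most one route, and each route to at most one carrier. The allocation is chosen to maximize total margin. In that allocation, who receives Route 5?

Larkspur receives Route 5.

Optimal: Ember→Route 1 ($129k), Quanta→Route 2 ($127k), Larkspur→Route 5 ($92k), Granite→Route 3 ($127k), Brightly→Route 7 ($125k) — total 129+127+92+127+125 = $600k.
Column-greedy (each route in turn goes to its best remaining carrier) gives $483k, worse by 117.
Swapping Larkspur↔Granite (Larkspur→Route 3 $58k, Granite→Route 5 $50k) loses 111.
Every other assignment is strictly worse.
Larkspur's own top route is Route 2 ($139k), but forcing Larkspur→Route 2 and reassigning the rest optimally gives only $587k — worse by 13.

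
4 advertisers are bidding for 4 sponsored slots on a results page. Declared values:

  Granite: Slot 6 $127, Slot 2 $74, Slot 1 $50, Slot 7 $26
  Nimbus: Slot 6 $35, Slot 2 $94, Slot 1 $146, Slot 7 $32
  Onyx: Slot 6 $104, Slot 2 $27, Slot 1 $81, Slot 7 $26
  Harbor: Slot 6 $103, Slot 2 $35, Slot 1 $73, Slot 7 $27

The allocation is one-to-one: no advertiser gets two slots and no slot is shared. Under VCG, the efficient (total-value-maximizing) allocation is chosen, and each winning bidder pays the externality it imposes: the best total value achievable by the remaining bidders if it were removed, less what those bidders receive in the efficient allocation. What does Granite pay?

Efficient allocation: Granite→Slot 2 ($74), Nimbus→Slot 1 ($146), Onyx→Slot 6 ($104), Harbor→Slot 7 ($27); total welfare W = $351.
Granite receives Slot 2 at value $74, so the others get W − 74 = $277.
Without Granite: best allocation of the remaining 3 bidders over all 4 slots is Nimbus→Slot 1 ($146), Onyx→Slot 6 ($104), Harbor→Slot 2 ($35), total $285.
VCG payment = (others' best without Granite) − (others' welfare with Granite) = 285 − 277 = $8.

Granite pays $8.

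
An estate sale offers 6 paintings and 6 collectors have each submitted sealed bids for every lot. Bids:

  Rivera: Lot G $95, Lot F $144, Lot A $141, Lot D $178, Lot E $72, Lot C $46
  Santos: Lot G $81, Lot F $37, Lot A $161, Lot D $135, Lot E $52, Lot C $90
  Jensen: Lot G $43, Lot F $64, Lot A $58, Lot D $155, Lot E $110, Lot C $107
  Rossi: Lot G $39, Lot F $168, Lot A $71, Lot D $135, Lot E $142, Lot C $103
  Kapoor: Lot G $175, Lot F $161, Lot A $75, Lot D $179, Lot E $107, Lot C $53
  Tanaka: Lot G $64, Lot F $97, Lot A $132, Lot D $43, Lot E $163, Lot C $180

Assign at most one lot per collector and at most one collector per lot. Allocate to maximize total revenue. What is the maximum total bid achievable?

Treat this as an assignment problem: match each collector to one lot.
Optimal: Rivera→Lot D ($178), Santos→Lot A ($161), Jensen→Lot E ($110), Rossi→Lot F ($168), Kapoor→Lot G ($175), Tanaka→Lot C ($180) — total 178+161+110+168+175+180 = $972.
Max-entry greedy (repeatedly take the single best remaining cell) gives $893, worse by 79.
No other one-to-one assignment exceeds $972.

Maximum total: $972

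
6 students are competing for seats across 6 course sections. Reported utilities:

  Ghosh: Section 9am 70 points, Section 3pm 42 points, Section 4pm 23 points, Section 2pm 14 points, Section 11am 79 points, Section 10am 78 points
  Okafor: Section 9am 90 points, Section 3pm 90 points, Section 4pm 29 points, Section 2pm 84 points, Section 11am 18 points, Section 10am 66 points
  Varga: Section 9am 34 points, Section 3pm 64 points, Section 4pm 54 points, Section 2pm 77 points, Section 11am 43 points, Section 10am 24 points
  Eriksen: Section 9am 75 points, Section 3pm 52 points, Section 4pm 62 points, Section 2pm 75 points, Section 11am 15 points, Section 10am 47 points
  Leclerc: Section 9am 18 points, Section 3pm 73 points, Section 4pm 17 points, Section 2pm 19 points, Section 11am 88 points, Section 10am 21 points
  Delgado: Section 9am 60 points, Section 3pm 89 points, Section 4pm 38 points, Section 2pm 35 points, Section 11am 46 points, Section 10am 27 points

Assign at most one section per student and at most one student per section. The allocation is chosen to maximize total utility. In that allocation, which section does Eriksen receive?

Eriksen receives Section 4pm.

Optimal: Ghosh→Section 10am (78 points), Okafor→Section 9am (90 points), Varga→Section 2pm (77 points), Eriksen→Section 4pm (62 points), Leclerc→Section 11am (88 points), Delgado→Section 3pm (89 points) — total 78+90+77+62+88+89 = 484 points.
Row-greedy (each student in turn takes its best remaining section) gives 408 points, worse by 76.
Eriksen's own top section is Section 9am (75 points), but forcing Eriksen→Section 9am and reassigning the rest optimally gives only 468 points — worse by 16.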